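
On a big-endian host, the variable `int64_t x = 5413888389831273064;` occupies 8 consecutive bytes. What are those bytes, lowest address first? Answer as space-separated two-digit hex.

5413888389831273064 in hexadecimal, padded to 64 bits, is 0x4B21FECE79812A68.
Split into bytes (most-significant first): 4B 21 FE CE 79 81 2A 68.
In big-endian order the high byte comes first in memory.
So the memory order matches the most-significant-first order: 4B 21 FE CE 79 81 2A 68.

4B 21 FE CE 79 81 2A 68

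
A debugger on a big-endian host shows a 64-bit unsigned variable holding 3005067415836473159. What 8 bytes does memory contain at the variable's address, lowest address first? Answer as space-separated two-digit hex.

3005067415836473159 in hexadecimal, padded to 64 bits, is 0x29B424E4A708B747.
Split into bytes (most-significant first): 29 B4 24 E4 A7 08 B7 47.
In big-endian order the high byte comes first in memory.
So the memory order matches the most-significant-first order: 29 B4 24 E4 A7 08 B7 47.

29 B4 24 E4 A7 08 B7 47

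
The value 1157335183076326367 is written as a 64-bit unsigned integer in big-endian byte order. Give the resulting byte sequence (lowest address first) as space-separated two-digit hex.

1157335183076326367 in hexadecimal, padded to 64 bits, is 0x100FAE3799537BDF.
Split into bytes (most-significant first): 10 0F AE 37 99 53 7B DF.
In big-endian order the high byte comes first in memory.
So the memory order matches the most-significant-first order: 10 0F AE 37 99 53 7B DF.

10 0F AE 37 99 53 7B DF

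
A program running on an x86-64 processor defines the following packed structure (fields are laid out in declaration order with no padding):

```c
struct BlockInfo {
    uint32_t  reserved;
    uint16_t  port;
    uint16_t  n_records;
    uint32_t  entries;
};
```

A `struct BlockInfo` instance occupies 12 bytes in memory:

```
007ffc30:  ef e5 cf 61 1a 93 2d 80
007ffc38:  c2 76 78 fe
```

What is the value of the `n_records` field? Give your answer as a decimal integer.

`n_records` follows `reserved` (4 B), `port` (2 B), so it starts at offset 4 + 2 = 6 and occupies 2 bytes.
Bytes at offsets 6..7: 2D 80.
In little-endian order the low byte comes first in memory.
Reassemble most-significant byte first: 80 2D → 0x802D.
0x802D = 32813.

32813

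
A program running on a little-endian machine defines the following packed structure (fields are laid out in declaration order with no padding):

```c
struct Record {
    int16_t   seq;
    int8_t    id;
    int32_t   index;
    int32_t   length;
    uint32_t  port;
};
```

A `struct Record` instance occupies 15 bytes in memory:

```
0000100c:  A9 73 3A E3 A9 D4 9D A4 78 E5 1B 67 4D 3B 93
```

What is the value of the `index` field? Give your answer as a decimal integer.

`index` follows `seq` (2 B), `id` (1 B), so it starts at offset 2 + 1 = 3 and occupies 4 bytes.
Bytes at offsets 3..6: E3 A9 D4 9D.
Little-endian: lowest address holds the least-significant byte.
Reassemble most-significant byte first: 9D D4 A9 E3 → 0x9DD4A9E3.
Top bit is set, so as a signed 32-bit value this is 0x9DD4A9E3 − 2^32 = -1647007261.

-1647007261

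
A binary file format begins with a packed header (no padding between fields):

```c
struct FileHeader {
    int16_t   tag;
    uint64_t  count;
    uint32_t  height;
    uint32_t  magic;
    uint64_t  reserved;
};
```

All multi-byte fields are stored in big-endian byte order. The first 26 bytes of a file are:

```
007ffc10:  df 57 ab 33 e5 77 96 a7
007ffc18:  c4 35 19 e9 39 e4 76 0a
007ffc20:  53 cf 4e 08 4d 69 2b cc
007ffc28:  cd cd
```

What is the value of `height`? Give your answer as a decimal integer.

`height` follows `tag` (2 B), `count` (8 B), so it starts at offset 2 + 8 = 10 and occupies 4 bytes.
Bytes at offsets 10..13: 19 E9 39 E4.
In big-endian order the high byte comes first in memory.
The bytes are already most-significant first: 0x19E939E4.
0x19E939E4 = 434715108.

434715108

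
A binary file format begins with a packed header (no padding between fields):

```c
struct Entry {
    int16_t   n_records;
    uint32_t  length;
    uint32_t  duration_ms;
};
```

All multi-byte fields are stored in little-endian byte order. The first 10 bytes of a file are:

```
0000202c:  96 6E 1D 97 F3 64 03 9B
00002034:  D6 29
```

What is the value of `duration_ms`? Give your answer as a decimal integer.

701930243

`duration_ms` follows `n_records` (2 B), `length` (4 B), so it starts at offset 2 + 4 = 6 and occupies 4 bytes.
Bytes at offsets 6..9: 03 9B D6 29.
Little-endian stores the least-significant byte at the lowest address.
Reassemble most-significant byte first: 29 D6 9B 03 → 0x29D69B03.
0x29D69B03 = 701930243.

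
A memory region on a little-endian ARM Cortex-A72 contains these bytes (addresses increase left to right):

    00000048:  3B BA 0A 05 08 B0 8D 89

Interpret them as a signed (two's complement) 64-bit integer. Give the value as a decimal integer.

In little-endian order the low byte comes first in memory.
Reassemble most-significant byte first: 89 8D B0 08 05 0A BA 3B → 0x898DB008050ABA3B.
Top bit is set, so as a signed 64-bit value this is 0x898DB008050ABA3B − 2^64 = -8534972170306405829.

-8534972170306405829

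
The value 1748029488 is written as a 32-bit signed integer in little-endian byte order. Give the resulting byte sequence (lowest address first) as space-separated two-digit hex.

1748029488 in hexadecimal, padded to 32 bits, is 0x6830D030.
Split into bytes (most-significant first): 68 30 D0 30.
Little-endian stores the least-significant byte at the lowest address.
So at ascending addresses the bytes are 30 D0 30 68.

30 D0 30 68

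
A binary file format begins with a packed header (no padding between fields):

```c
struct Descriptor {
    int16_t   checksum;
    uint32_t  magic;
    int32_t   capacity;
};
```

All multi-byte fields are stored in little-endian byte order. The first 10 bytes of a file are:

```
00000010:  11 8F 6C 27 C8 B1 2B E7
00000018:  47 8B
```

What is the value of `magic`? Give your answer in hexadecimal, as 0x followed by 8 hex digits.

`magic` follows `checksum` (2 bytes), so it starts at byte offset 2 and occupies 4 bytes.
Bytes at offsets 2..5: 6C 27 C8 B1.
Little-endian: lowest address holds the least-significant byte.
Reassemble most-significant byte first: B1 C8 27 6C → 0xB1C8276C.

0xB1C8276C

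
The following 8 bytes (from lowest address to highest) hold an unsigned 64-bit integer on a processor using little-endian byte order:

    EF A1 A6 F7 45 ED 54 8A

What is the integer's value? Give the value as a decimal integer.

9967852760041169391

Little-endian: lowest address holds the least-significant byte.
Reassemble most-significant byte first: 8A 54 ED 45 F7 A6 A1 EF → 0x8A54ED45F7A6A1EF.
0x8A54ED45F7A6A1EF = 9967852760041169391.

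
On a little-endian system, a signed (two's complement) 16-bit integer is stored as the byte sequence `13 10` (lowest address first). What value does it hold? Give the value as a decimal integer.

4115

In little-endian order the low byte comes first in memory.
Reassemble most-significant byte first: 10 13 → 0x1013.
0x1013 = 4115.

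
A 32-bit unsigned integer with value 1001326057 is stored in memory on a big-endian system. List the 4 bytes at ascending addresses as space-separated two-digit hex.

1001326057 in hexadecimal, padded to 32 bits, is 0x3BAF05E9.
Split into bytes (most-significant first): 3B AF 05 E9.
Big-endian stores the most-significant byte at the lowest address.
So the memory order matches the most-significant-first order: 3B AF 05 E9.

3B AF 05 E9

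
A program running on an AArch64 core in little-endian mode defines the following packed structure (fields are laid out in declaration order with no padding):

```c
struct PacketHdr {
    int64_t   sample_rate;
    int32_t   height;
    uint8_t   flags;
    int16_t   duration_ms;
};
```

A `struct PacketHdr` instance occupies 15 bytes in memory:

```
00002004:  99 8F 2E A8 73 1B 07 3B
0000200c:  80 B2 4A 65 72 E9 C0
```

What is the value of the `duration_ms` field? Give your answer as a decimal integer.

`duration_ms` follows `sample_rate` (8 B), `height` (4 B), `flags` (1 B), so it starts at offset 8 + 4 + 1 = 13 and occupies 2 bytes.
Bytes at offsets 13..14: E9 C0.
Little-endian stores the least-significant byte at the lowest address.
Reassemble most-significant byte first: C0 E9 → 0xC0E9.
Top bit is set, so as a signed 16-bit value this is 0xC0E9 − 2^16 = -16151.

-16151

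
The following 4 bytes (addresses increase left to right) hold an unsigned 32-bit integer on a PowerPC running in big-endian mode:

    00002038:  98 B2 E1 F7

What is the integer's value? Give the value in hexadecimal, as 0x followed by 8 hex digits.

0x98B2E1F7

Big-endian stores the most-significant byte at the lowest address.
The bytes are already most-significant first: 0x98B2E1F7.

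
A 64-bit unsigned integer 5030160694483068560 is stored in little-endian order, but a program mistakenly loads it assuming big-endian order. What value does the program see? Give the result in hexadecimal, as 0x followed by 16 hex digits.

0x90A6CB2D80B8CE45

5030160694483068560 in 64-bit hexadecimal is 0x45CEB8802DCBA690.
Stored little-endian, the bytes at ascending addresses are 90 A6 CB 2D 80 B8 CE 45.
Read back as big-endian, the last byte is least significant, giving 0x90A6CB2D80B8CE45.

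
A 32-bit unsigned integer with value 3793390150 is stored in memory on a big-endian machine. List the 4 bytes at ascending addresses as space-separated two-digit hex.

E2 1A 8A 46

3793390150 in hexadecimal, padded to 32 bits, is 0xE21A8A46.
Split into bytes (most-significant first): E2 1A 8A 46.
Big-endian: lowest address holds the most-significant byte.
So the memory order matches the most-significant-first order: E2 1A 8A 46.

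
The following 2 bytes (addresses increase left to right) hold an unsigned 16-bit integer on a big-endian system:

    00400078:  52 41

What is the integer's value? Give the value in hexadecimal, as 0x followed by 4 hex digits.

Big-endian: lowest address holds the most-significant byte.
The bytes are already most-significant first: 0x5241.

0x5241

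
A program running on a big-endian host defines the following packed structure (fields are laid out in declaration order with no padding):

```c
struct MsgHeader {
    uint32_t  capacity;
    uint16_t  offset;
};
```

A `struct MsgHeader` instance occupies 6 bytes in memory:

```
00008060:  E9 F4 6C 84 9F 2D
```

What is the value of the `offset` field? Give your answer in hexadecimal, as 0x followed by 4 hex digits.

`offset` follows `capacity` (4 bytes), so it starts at byte offset 4 and occupies 2 bytes.
Bytes at offsets 4..5: 9F 2D.
In big-endian order the high byte comes first in memory.
The bytes are already most-significant first: 0x9F2D.

0x9F2D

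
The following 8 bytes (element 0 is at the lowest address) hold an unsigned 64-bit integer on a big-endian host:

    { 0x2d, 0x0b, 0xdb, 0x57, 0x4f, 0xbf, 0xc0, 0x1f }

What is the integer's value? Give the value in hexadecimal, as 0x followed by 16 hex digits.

In big-endian order the high byte comes first in memory.
The bytes are already most-significant first: 0x2D0BDB574FBFC01F.

0x2D0BDB574FBFC01F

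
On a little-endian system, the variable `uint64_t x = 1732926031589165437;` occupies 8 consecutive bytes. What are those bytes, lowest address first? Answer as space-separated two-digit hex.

1732926031589165437 in hexadecimal, padded to 64 bits, is 0x180C970B56E6497D.
Split into bytes (most-significant first): 18 0C 97 0B 56 E6 49 7D.
In little-endian order the low byte comes first in memory.
So at ascending addresses the bytes are 7D 49 E6 56 0B 97 0C 18.

7D 49 E6 56 0B 97 0C 18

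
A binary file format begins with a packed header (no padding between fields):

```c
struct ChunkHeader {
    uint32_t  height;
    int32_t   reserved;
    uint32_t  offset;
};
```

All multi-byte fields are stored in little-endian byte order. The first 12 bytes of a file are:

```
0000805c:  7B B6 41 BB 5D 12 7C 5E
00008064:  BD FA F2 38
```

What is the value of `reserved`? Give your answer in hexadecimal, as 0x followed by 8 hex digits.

0x5E7C125D

`reserved` follows `height` (4 bytes), so it starts at byte offset 4 and occupies 4 bytes.
Bytes at offsets 4..7: 5D 12 7C 5E.
In little-endian order the low byte comes first in memory.
Reassemble most-significant byte first: 5E 7C 12 5D → 0x5E7C125D.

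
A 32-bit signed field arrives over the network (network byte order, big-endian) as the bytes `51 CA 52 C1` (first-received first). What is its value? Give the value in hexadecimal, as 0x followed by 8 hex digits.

Big-endian stores the most-significant byte at the lowest address.
The bytes are already most-significant first: 0x51CA52C1.

0x51CA52C1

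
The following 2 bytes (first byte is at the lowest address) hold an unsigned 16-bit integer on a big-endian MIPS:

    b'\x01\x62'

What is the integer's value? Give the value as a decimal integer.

354

Big-endian: lowest address holds the most-significant byte.
The bytes are already most-significant first: 0x0162.
0x0162 = 354.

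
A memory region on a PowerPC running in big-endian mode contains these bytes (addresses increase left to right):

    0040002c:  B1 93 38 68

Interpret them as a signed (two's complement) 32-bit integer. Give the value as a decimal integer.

Big-endian: lowest address holds the most-significant byte.
The bytes are already most-significant first: 0xB1933868.
Top bit is set, so as a signed 32-bit value this is 0xB1933868 − 2^32 = -1315751832.

-1315751832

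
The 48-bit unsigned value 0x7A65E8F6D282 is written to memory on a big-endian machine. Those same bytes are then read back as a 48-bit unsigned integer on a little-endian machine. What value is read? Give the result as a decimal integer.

Stored big-endian, the bytes at ascending addresses are 7A 65 E8 F6 D2 82.
Read back as little-endian, the first byte is least significant, giving 0x82D2F6E8657A.
0x82D2F6E8657A = 143842597168506.

143842597168506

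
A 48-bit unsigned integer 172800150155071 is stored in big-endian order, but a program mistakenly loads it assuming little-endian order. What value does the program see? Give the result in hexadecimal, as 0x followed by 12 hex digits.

0x3F2F912B299D

172800150155071 in 48-bit hexadecimal is 0x9D292B912F3F.
Stored big-endian, the bytes at ascending addresses are 9D 29 2B 91 2F 3F.
Read back as little-endian, the first byte is least significant, giving 0x3F2F912B299D.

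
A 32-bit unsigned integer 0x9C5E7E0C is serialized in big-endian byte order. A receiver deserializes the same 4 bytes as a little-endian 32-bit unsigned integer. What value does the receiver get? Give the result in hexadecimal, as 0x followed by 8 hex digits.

Stored big-endian, the bytes at ascending addresses are 9C 5E 7E 0C.
Read back as little-endian, the first byte is least significant, giving 0x0C7E5E9C.

0x0C7E5E9C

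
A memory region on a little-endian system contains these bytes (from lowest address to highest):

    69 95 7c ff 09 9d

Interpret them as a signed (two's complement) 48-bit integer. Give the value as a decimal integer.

-108808710089367

Little-endian stores the least-significant byte at the lowest address.
Reassemble most-significant byte first: 9D 09 FF 7C 95 69 → 0x9D09FF7C9569.
Top bit is set, so as a signed 48-bit value this is 0x9D09FF7C9569 − 2^48 = -108808710089367.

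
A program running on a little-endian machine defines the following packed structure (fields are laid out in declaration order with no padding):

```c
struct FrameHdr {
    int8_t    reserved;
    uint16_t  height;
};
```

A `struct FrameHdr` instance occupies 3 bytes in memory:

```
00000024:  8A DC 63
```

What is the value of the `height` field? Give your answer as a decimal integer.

`height` follows `reserved` (1 byte), so it starts at byte offset 1 and occupies 2 bytes.
Bytes at offsets 1..2: DC 63.
Little-endian: lowest address holds the least-significant byte.
Reassemble most-significant byte first: 63 DC → 0x63DC.
0x63DC = 25564.

25564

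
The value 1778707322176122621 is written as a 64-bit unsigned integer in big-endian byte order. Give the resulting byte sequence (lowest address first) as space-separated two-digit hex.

18 AF 3C E2 B1 B1 AE FD

1778707322176122621 in hexadecimal, padded to 64 bits, is 0x18AF3CE2B1B1AEFD.
Split into bytes (most-significant first): 18 AF 3C E2 B1 B1 AE FD.
Big-endian: lowest address holds the most-significant byte.
So the memory order matches the most-significant-first order: 18 AF 3C E2 B1 B1 AE FD.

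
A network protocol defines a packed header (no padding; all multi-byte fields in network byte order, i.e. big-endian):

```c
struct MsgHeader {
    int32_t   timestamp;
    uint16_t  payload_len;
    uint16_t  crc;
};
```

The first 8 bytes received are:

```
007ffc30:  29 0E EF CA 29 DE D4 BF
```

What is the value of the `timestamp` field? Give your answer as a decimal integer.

688844746

`timestamp` is the first field, at byte offset 0, occupying 4 bytes.
Bytes at offsets 0..3: 29 0E EF CA.
Big-endian: lowest address holds the most-significant byte.
The bytes are already most-significant first: 0x290EEFCA.
0x290EEFCA = 688844746.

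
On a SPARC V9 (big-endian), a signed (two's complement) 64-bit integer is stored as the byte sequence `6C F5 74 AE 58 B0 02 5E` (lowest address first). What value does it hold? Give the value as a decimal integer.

Big-endian: lowest address holds the most-significant byte.
The bytes are already most-significant first: 0x6CF574AE58B0025E.
0x6CF574AE58B0025E = 7851309817551389278.

7851309817551389278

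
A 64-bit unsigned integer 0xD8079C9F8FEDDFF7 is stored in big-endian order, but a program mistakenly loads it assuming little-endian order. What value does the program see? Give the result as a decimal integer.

17861255848288585688

Stored big-endian, the bytes at ascending addresses are D8 07 9C 9F 8F ED DF F7.
Read back as little-endian, the first byte is least significant, giving 0xF7DFED8F9F9C07D8.
0xF7DFED8F9F9C07D8 = 17861255848288585688.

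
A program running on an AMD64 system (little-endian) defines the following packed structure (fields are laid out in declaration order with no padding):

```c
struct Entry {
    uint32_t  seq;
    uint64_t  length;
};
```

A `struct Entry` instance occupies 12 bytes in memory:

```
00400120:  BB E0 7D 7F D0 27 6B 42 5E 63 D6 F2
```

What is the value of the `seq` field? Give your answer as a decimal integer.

2138955963

`seq` is the first field, at byte offset 0, occupying 4 bytes.
Bytes at offsets 0..3: BB E0 7D 7F.
Little-endian stores the least-significant byte at the lowest address.
Reassemble most-significant byte first: 7F 7D E0 BB → 0x7F7DE0BB.
0x7F7DE0BB = 2138955963.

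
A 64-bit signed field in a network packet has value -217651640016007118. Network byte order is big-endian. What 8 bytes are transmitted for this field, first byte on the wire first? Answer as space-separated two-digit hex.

Two's complement of -217651640016007118 in 64 bits: 217651640016007118 = 0x030541036FEF6FCE; invert → 0xFCFABEFC90109031; add 1 → 0xFCFABEFC90109032.
Split into bytes (most-significant first): FC FA BE FC 90 10 90 32.
Big-endian stores the most-significant byte at the lowest address.
So the memory order matches the most-significant-first order: FC FA BE FC 90 10 90 32.

FC FA BE FC 90 10 90 32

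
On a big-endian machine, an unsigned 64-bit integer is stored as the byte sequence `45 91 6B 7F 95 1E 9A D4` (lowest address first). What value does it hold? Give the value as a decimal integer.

In big-endian order the high byte comes first in memory.
The bytes are already most-significant first: 0x45916B7F951E9AD4.
0x45916B7F951E9AD4 = 5012906055946902228.

5012906055946902228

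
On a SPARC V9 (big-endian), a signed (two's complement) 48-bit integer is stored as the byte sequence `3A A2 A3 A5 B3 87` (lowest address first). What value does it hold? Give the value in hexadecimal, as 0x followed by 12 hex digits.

0x3AA2A3A5B387

Big-endian: lowest address holds the most-significant byte.
The bytes are already most-significant first: 0x3AA2A3A5B387.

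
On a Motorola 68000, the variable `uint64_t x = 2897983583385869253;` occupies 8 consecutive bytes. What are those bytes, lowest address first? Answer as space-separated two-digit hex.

28 37 B4 B7 04 A0 DB C5

2897983583385869253 in hexadecimal, padded to 64 bits, is 0x2837B4B704A0DBC5.
Split into bytes (most-significant first): 28 37 B4 B7 04 A0 DB C5.
Big-endian stores the most-significant byte at the lowest address.
So the memory order matches the most-significant-first order: 28 37 B4 B7 04 A0 DB C5.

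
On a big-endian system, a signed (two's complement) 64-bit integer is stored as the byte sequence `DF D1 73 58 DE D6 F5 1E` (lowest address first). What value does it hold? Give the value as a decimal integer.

-2318945507586149090

In big-endian order the high byte comes first in memory.
The bytes are already most-significant first: 0xDFD17358DED6F51E.
Top bit is set, so as a signed 64-bit value this is 0xDFD17358DED6F51E − 2^64 = -2318945507586149090.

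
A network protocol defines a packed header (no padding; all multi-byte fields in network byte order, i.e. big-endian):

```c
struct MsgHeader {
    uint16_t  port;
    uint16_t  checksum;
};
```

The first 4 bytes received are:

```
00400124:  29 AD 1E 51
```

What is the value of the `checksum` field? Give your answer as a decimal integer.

7761

`checksum` follows `port` (2 bytes), so it starts at byte offset 2 and occupies 2 bytes.
Bytes at offsets 2..3: 1E 51.
Big-endian stores the most-significant byte at the lowest address.
The bytes are already most-significant first: 0x1E51.
0x1E51 = 7761.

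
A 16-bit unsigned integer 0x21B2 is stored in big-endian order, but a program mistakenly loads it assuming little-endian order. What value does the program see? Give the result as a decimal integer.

Stored big-endian, the bytes at ascending addresses are 21 B2.
Read back as little-endian, the first byte is least significant, giving 0xB221.
0xB221 = 45601.

45601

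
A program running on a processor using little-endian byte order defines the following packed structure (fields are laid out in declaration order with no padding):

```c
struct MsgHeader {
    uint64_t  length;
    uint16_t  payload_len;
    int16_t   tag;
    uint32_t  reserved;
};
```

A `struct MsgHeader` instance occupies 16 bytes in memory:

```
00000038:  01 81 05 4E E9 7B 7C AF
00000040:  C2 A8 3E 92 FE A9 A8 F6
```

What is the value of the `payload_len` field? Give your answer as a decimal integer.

`payload_len` follows `length` (8 bytes), so it starts at byte offset 8 and occupies 2 bytes.
Bytes at offsets 8..9: C2 A8.
In little-endian order the low byte comes first in memory.
Reassemble most-significant byte first: A8 C2 → 0xA8C2.
0xA8C2 = 43202.

43202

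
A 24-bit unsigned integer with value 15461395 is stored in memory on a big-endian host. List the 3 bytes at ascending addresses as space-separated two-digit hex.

15461395 in hexadecimal, padded to 24 bits, is 0xEBEC13.
Split into bytes (most-significant first): EB EC 13.
Big-endian stores the most-significant byte at the lowest address.
So the memory order matches the most-significant-first order: EB EC 13.

EB EC 13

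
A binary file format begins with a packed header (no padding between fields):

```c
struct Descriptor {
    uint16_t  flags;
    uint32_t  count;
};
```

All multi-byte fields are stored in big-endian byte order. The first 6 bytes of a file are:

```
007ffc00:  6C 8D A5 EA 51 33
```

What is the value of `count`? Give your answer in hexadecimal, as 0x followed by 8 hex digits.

0xA5EA5133

`count` follows `flags` (2 bytes), so it starts at byte offset 2 and occupies 4 bytes.
Bytes at offsets 2..5: A5 EA 51 33.
In big-endian order the high byte comes first in memory.
The bytes are already most-significant first: 0xA5EA5133.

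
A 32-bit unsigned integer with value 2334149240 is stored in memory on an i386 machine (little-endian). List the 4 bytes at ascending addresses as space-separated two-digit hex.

78 4A 20 8B

2334149240 in hexadecimal, padded to 32 bits, is 0x8B204A78.
Split into bytes (most-significant first): 8B 20 4A 78.
Little-endian stores the least-significant byte at the lowest address.
So at ascending addresses the bytes are 78 4A 20 8B.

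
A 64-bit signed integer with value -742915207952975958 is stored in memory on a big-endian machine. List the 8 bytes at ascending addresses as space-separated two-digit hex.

Two's complement of -742915207952975958 in 64 bits: 742915207952975958 = 0x0A4F5D720C45C856; invert → 0xF5B0A28DF3BA37A9; add 1 → 0xF5B0A28DF3BA37AA.
Split into bytes (most-significant first): F5 B0 A2 8D F3 BA 37 AA.
In big-endian order the high byte comes first in memory.
So the memory order matches the most-significant-first order: F5 B0 A2 8D F3 BA 37 AA.

F5 B0 A2 8D F3 BA 37 AA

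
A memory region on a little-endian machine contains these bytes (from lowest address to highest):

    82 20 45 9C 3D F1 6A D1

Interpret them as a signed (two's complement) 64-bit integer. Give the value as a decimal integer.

In little-endian order the low byte comes first in memory.
Reassemble most-significant byte first: D1 6A F1 3D 9C 45 20 82 → 0xD16AF13D9C452082.
Top bit is set, so as a signed 64-bit value this is 0xD16AF13D9C452082 − 2^64 = -3356605325334208382.

-3356605325334208382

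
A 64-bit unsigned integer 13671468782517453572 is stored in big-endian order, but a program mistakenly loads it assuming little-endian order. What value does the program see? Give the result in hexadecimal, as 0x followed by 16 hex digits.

0x0483CB536CD0BABD

13671468782517453572 in 64-bit hexadecimal is 0xBDBAD06C53CB8304.
Stored big-endian, the bytes at ascending addresses are BD BA D0 6C 53 CB 83 04.
Read back as little-endian, the first byte is least significant, giving 0x0483CB536CD0BABD.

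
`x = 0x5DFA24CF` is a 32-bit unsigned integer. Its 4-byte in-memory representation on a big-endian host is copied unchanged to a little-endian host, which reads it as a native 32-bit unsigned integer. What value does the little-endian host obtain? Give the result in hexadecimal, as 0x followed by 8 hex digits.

0xCF24FA5D

Stored big-endian, the bytes at ascending addresses are 5D FA 24 CF.
Read back as little-endian, the first byte is least significant, giving 0xCF24FA5D.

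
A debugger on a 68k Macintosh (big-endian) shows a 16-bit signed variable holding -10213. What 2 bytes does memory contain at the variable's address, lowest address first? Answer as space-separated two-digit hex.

Two's complement of -10213 in 16 bits: 10213 = 0x27E5; invert → 0xD81A; add 1 → 0xD81B.
Split into bytes (most-significant first): D8 1B.
Big-endian stores the most-significant byte at the lowest address.
So the memory order matches the most-significant-first order: D8 1B.

D8 1B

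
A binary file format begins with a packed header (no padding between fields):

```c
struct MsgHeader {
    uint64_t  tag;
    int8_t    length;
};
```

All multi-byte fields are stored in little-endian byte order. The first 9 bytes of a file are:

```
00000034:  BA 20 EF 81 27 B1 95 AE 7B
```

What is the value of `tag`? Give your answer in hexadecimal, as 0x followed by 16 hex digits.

`tag` is the first field, at byte offset 0, occupying 8 bytes.
Bytes at offsets 0..7: BA 20 EF 81 27 B1 95 AE.
In little-endian order the low byte comes first in memory.
Reassemble most-significant byte first: AE 95 B1 27 81 EF 20 BA → 0xAE95B12781EF20BA.

0xAE95B12781EF20BA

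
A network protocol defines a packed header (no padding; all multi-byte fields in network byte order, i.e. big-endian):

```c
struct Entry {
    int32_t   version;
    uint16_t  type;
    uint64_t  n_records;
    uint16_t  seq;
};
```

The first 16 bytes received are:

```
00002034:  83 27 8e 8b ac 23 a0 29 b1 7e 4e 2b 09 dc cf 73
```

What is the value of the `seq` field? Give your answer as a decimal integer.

53107

`seq` follows `version` (4 B), `type` (2 B), `n_records` (8 B), so it starts at offset 4 + 2 + 8 = 14 and occupies 2 bytes.
Bytes at offsets 14..15: CF 73.
In big-endian order the high byte comes first in memory.
The bytes are already most-significant first: 0xCF73.
0xCF73 = 53107.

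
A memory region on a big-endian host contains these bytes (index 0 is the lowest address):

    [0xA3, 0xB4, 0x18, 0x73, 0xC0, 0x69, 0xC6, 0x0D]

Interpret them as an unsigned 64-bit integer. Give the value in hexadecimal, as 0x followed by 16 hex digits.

Big-endian stores the most-significant byte at the lowest address.
The bytes are already most-significant first: 0xA3B41873C069C60D.

0xA3B41873C069C60D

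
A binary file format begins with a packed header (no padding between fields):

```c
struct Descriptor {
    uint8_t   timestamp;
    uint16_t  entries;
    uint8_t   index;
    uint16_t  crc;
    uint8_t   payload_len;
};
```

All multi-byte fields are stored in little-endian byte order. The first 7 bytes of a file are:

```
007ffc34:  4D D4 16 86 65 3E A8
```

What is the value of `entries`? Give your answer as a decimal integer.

5844

`entries` follows `timestamp` (1 byte), so it starts at byte offset 1 and occupies 2 bytes.
Bytes at offsets 1..2: D4 16.
Little-endian stores the least-significant byte at the lowest address.
Reassemble most-significant byte first: 16 D4 → 0x16D4.
0x16D4 = 5844.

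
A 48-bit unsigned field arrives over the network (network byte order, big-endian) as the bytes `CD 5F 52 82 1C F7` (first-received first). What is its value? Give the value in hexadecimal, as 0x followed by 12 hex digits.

In big-endian order the high byte comes first in memory.
The bytes are already most-significant first: 0xCD5F52821CF7.

0xCD5F52821CF7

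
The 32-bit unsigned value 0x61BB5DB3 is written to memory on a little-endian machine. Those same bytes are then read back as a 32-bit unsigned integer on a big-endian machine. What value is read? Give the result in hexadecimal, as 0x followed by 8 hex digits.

Stored little-endian, the bytes at ascending addresses are B3 5D BB 61.
Read back as big-endian, the last byte is least significant, giving 0xB35DBB61.

0xB35DBB61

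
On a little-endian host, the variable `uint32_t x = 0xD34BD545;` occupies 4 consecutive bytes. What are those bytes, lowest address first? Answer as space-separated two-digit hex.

45 D5 4B D3

Split into bytes (most-significant first): D3 4B D5 45.
Little-endian stores the least-significant byte at the lowest address.
So at ascending addresses the bytes are 45 D5 4B D3.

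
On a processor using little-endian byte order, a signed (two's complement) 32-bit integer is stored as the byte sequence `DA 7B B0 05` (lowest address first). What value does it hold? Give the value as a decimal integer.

In little-endian order the low byte comes first in memory.
Reassemble most-significant byte first: 05 B0 7B DA → 0x05B07BDA.
0x05B07BDA = 95452122.

95452122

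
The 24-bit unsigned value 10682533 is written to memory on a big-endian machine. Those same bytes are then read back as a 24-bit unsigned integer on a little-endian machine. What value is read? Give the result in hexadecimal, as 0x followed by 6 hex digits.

0xA500A3

10682533 in 24-bit hexadecimal is 0xA300A5.
Stored big-endian, the bytes at ascending addresses are A3 00 A5.
Read back as little-endian, the first byte is least significant, giving 0xA500A3.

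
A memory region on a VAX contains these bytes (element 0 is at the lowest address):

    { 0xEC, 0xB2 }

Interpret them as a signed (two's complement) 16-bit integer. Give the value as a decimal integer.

-19732

Little-endian stores the least-significant byte at the lowest address.
Reassemble most-significant byte first: B2 EC → 0xB2EC.
Top bit is set, so as a signed 16-bit value this is 0xB2EC − 2^16 = -19732.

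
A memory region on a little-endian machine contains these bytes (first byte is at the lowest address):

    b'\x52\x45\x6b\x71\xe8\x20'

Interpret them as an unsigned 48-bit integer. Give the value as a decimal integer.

36182707357010

Little-endian stores the least-significant byte at the lowest address.
Reassemble most-significant byte first: 20 E8 71 6B 45 52 → 0x20E8716B4552.
0x20E8716B4552 = 36182707357010.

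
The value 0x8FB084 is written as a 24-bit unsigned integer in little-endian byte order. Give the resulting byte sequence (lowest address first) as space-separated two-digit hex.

Split into bytes (most-significant first): 8F B0 84.
Little-endian: lowest address holds the least-significant byte.
So at ascending addresses the bytes are 84 B0 8F.

84 B0 8F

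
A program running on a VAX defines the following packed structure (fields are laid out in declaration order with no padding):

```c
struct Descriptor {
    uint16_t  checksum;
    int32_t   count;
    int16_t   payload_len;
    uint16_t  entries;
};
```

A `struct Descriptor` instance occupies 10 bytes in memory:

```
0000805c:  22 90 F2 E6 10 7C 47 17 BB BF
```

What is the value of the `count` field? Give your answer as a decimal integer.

2081482482

`count` follows `checksum` (2 bytes), so it starts at byte offset 2 and occupies 4 bytes.
Bytes at offsets 2..5: F2 E6 10 7C.
Little-endian stores the least-significant byte at the lowest address.
Reassemble most-significant byte first: 7C 10 E6 F2 → 0x7C10E6F2.
0x7C10E6F2 = 2081482482.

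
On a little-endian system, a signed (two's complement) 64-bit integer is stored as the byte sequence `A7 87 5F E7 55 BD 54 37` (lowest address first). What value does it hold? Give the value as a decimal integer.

In little-endian order the low byte comes first in memory.
Reassemble most-significant byte first: 37 54 BD 55 E7 5F 87 A7 → 0x3754BD55E75F87A7.
0x3754BD55E75F87A7 = 3987019746781398951.

3987019746781398951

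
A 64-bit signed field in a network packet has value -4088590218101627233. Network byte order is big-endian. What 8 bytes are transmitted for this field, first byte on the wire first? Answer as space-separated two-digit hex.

Two's complement of -4088590218101627233 in 64 bits: 4088590218101627233 = 0x38BD97241E159961; invert → 0xC74268DBE1EA669E; add 1 → 0xC74268DBE1EA669F.
Split into bytes (most-significant first): C7 42 68 DB E1 EA 66 9F.
In big-endian order the high byte comes first in memory.
So the memory order matches the most-significant-first order: C7 42 68 DB E1 EA 66 9F.

C7 42 68 DB E1 EA 66 9F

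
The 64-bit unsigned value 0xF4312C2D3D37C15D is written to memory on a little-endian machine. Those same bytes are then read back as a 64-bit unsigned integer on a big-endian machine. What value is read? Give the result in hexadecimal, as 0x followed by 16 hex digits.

Stored little-endian, the bytes at ascending addresses are 5D C1 37 3D 2D 2C 31 F4.
Read back as big-endian, the last byte is least significant, giving 0x5DC1373D2D2C31F4.

0x5DC1373D2D2C31F4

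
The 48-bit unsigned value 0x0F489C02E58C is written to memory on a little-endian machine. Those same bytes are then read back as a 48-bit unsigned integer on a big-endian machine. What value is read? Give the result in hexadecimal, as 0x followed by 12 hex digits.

Stored little-endian, the bytes at ascending addresses are 8C E5 02 9C 48 0F.
Read back as big-endian, the last byte is least significant, giving 0x8CE5029C480F.

0x8CE5029C480F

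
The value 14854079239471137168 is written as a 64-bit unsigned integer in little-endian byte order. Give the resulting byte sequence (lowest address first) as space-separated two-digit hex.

14854079239471137168 in hexadecimal, padded to 64 bits, is 0xCE244A5E362E8190.
Split into bytes (most-significant first): CE 24 4A 5E 36 2E 81 90.
Little-endian: lowest address holds the least-significant byte.
So at ascending addresses the bytes are 90 81 2E 36 5E 4A 24 CE.

90 81 2E 36 5E 4A 24 CE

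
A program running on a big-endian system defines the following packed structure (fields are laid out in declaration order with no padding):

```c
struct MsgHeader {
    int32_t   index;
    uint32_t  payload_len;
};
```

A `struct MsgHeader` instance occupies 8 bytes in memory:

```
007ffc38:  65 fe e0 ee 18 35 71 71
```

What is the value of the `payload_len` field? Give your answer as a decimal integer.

406155633

`payload_len` follows `index` (4 bytes), so it starts at byte offset 4 and occupies 4 bytes.
Bytes at offsets 4..7: 18 35 71 71.
In big-endian order the high byte comes first in memory.
The bytes are already most-significant first: 0x18357171.
0x18357171 = 406155633.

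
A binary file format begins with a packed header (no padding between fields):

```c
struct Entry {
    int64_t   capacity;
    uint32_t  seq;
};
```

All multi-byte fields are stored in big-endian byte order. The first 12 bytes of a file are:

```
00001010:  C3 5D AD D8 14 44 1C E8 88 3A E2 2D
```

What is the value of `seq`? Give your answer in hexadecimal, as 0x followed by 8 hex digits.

0x883AE22D

`seq` follows `capacity` (8 bytes), so it starts at byte offset 8 and occupies 4 bytes.
Bytes at offsets 8..11: 88 3A E2 2D.
Big-endian stores the most-significant byte at the lowest address.
The bytes are already most-significant first: 0x883AE22D.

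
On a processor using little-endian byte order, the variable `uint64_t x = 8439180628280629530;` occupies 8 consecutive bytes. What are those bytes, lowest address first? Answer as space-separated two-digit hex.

1A 59 06 98 11 FE 1D 75

8439180628280629530 in hexadecimal, padded to 64 bits, is 0x751DFE119806591A.
Split into bytes (most-significant first): 75 1D FE 11 98 06 59 1A.
In little-endian order the low byte comes first in memory.
So at ascending addresses the bytes are 1A 59 06 98 11 FE 1D 75.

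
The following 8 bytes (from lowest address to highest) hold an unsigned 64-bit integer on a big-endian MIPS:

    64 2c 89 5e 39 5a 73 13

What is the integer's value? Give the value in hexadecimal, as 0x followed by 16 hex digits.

Big-endian: lowest address holds the most-significant byte.
The bytes are already most-significant first: 0x642C895E395A7313.

0x642C895E395A7313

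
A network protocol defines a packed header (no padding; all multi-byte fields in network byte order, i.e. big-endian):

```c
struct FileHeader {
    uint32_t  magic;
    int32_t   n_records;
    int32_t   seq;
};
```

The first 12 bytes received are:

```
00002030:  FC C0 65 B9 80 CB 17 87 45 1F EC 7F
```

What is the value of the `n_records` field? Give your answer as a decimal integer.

-2134173817

`n_records` follows `magic` (4 bytes), so it starts at byte offset 4 and occupies 4 bytes.
Bytes at offsets 4..7: 80 CB 17 87.
Big-endian stores the most-significant byte at the lowest address.
The bytes are already most-significant first: 0x80CB1787.
Top bit is set, so as a signed 32-bit value this is 0x80CB1787 − 2^32 = -2134173817.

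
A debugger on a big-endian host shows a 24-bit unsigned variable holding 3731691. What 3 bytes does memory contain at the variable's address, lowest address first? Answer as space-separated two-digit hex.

38 F0 EB

3731691 in hexadecimal, padded to 24 bits, is 0x38F0EB.
Split into bytes (most-significant first): 38 F0 EB.
Big-endian stores the most-significant byte at the lowest address.
So the memory order matches the most-significant-first order: 38 F0 EB.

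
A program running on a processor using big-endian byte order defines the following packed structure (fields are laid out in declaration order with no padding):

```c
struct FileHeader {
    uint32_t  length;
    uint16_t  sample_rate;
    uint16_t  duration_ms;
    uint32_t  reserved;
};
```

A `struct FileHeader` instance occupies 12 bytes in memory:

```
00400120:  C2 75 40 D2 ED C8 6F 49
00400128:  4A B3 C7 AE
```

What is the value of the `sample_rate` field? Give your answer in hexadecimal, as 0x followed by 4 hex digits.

0xEDC8

`sample_rate` follows `length` (4 bytes), so it starts at byte offset 4 and occupies 2 bytes.
Bytes at offsets 4..5: ED C8.
Big-endian: lowest address holds the most-significant byte.
The bytes are already most-significant first: 0xEDC8.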